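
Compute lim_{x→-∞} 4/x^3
Evaluate the dominant behaviour as x → -∞; each term tends to a finite value or vanishes.
Limit = 0.

Final answer: 0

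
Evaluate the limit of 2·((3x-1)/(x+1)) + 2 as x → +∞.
Evaluate the dominant behaviour as x → +∞; each term tends to a finite value or vanishes.
Limit = 8.

Final answer: 8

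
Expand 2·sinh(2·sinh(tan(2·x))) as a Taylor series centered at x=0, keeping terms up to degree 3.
112·x^3/3 + 8·x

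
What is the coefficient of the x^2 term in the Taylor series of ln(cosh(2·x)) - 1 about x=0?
Expand to order 2: ln(cosh(2·x)) - 1 = 2·x^2 - 1 + O(x^3).
The coefficient of x^2 is 2.

Final answer: 2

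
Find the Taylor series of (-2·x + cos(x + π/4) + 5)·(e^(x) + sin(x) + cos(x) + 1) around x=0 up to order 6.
x^6·(-19·√(2)/480 - 1/30) + x^5·(-1/12 - √(2)/240) + x^4·(13·√(2)/48 + 5/12) - √(2)·x^3/4 + x^2·(-4 - 7·√(2)/4) + x·(4 - √(2)/2) + 3·√(2)/2 + 15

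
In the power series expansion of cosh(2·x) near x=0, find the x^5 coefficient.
Expand to order 5: cosh(2·x) = 2·x^4/3 + 2·x^2 + 1 + O(x^6).
The coefficient of x^5 is 0.

Final answer: 0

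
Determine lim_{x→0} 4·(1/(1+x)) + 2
Direct substitution at x = 0 gives 6.

Final answer: 6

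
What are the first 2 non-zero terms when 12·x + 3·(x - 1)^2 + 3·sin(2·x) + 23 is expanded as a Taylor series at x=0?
12·x + 26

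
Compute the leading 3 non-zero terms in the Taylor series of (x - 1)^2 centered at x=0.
x^2 - 2·x + 1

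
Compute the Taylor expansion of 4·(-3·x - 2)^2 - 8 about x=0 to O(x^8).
36·x^2 + 48·x + 8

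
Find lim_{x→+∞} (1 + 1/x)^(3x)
As x → +∞: write (1 + 1/x)^(3x) = ((1 + 1/x)^x)^3 → (e^1)^3 = e^3.
Limit = e^(3).

Final answer: e^(3)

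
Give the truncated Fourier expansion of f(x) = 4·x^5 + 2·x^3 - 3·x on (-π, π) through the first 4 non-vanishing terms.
(-156·π^2 + 8·π^4 + 930)·sin(x) + (-4·π^4 - 24 + 18·π^2)·sin(2·x) + (-124·π^2/27 + 86/81 + 8·π^4/3)·sin(3·x) + (-2·π^4 + 15/16 + 3·π^2/2)·sin(4·x)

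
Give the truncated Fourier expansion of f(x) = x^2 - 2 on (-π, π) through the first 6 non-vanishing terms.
-4·cos(x) + cos(2·x) - 4·cos(3·x)/9 + cos(4·x)/4 - 4·cos(5·x)/25 - 2 + π^2/3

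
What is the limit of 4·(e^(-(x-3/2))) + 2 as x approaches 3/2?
Direct substitution at x = 3/2 gives 6.

Final answer: 6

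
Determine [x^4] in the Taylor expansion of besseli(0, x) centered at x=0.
Expand to order 4: besseli(0, x) = x^4/64 + x^2/4 + 1 + O(x^5).
The coefficient of x^4 is 1/64.

Final answer: 1/64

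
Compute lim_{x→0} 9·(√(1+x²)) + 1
Direct substitution at x = 0 gives 10.

Final answer: 10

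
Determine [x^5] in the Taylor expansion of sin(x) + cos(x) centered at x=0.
Expand to order 5: sin(x) + cos(x) = x^5/120 + x^4/24 - x^3/6 - x^2/2 + x + 1 + O(x^6).
The coefficient of x^5 is 1/120.

Final answer: 1/120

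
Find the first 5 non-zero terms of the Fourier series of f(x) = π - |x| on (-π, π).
4·cos(x)/π + 4·cos(3·x)/(9·π) + 4·cos(5·x)/(25·π) + 4·cos(7·x)/(49·π) + π/2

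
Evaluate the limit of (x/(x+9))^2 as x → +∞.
As x → +∞: x/(x+9) = 1/(1 + 9/x) → 1, and the 2nd power of a limit-1 base also → 1.
Limit = 1.

Final answer: 1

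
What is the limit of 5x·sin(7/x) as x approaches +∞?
As x → +∞: let u = 7/x → 0⁺; then 5·x·sin(7/x) = 5·7·sin(u)/u → 5·7·1 = 35.
Limit = 35.

Final answer: 35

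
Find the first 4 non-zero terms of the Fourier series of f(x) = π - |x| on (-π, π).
4·cos(x)/π + 4·cos(3·x)/(9·π) + 4·cos(5·x)/(25·π) + π/2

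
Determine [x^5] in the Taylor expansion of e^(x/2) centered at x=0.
Expand to order 5: e^(x/2) = x^5/3840 + x^4/384 + x^3/48 + x^2/8 + x/2 + 1 + O(x^6).
The coefficient of x^5 is 1/3840.

Final answer: 1/3840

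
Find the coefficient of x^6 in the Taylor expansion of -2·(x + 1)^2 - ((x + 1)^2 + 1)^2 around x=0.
Expand to order 6: -2·(x + 1)^2 - ((x + 1)^2 + 1)^2 = -x^4 - 4·x^3 - 10·x^2 - 12·x - 6 + O(x^7).
The coefficient of x^6 is 0.

Final answer: 0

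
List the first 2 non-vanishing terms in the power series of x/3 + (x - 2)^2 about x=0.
4 - 11·x/3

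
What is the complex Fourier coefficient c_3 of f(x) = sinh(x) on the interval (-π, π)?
Compute the real Fourier coefficients first: a_3 = 0, b_3 = 3·sinh(π)/(5·π).
Then c_3 = (a_3 − i·b_3)/2 = -3·i·sinh(π)/(10·π).

Final answer: -3·i·sinh(π)/(10·π)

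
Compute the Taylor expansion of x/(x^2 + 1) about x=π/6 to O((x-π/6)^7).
6·π/(π^2 + 36) + (1296 - 36·π^2)·(x - π/6)/(π^4 + 72·π^2 + 1296) + (-23328·π + 216·π^3)·(x - π/6)^2/(π^6 + 108·π^4 + 3888·π^2 + 46656) + (-1679616 - 1296·π^4 + 279936·π^2)·(x - π/6)^3/(π^8 + 144·π^6 + 7776·π^4 + 1679616 + 186624·π^2) + (-2799360·π^3 + 7776·π^5 + 50388480·π)·(x - π/6)^4/(π^10 + 180·π^8 + 12960·π^6 + 466560·π^4 + 60466176 + 8398080·π^2) + (-906992640·π^2 - 46656·π^6 + 2176782336 + 25194240·π^4)·(x - π/6)^5/(π^12 + 216·π^10 + 19440·π^8 + 933120·π^6 + 2176782336 + 25194240·π^4 + 362797056·π^2) + (-91424858112·π - 211631616·π^5 + 279936·π^7 + 12697896960·π^3)·(x - π/6)^6/(π^14 + 252·π^12 + 27216·π^10 + 1632960·π^8 + 58786560·π^6 + 78364164096 + 1269789696·π^4 + 15237476352·π^2)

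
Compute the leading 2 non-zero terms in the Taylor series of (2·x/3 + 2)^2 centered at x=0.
8·x/3 + 4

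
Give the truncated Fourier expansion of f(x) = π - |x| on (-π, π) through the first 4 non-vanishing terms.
4·cos(x)/π + 4·cos(3·x)/(9·π) + 4·cos(5·x)/(25·π) + π/2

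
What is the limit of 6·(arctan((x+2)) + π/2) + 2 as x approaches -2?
Direct substitution at x = -2 gives 2 + 3·π.

Final answer: 2 + 3·π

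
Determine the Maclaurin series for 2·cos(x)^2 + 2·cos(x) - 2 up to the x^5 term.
3·x^4/4 - 3·x^2 + 2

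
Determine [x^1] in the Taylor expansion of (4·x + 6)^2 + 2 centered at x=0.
Expand to order 1: (4·x + 6)^2 + 2 = 48·x + 38 + O(x^2).
The coefficient of x^1 is 48.

Final answer: 48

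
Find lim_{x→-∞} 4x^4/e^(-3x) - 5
The quotient is an ∞/∞ indeterminate form as x → -∞.
Compare growth rates of the dominant terms (exponentials ≫ polynomials ≫ logarithms), or apply L'Hôpital's rule; the quotient → 0.
Adding the constant: 0 - 5 = -5. Limit = -5.

Final answer: -5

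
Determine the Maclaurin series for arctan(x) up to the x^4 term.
-x^3/3 + x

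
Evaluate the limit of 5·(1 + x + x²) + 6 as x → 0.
Direct substitution at x = 0 gives 11.

Final answer: 11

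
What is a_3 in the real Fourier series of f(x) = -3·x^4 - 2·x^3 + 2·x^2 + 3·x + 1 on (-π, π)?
a_3 = (1/π) ∫_{-π}^{π} f(x)·cos(3x) dx.
Evaluate the integral (use parity and integration by parts as needed): a_3 = -8/3 + 8·π^2/3.

Final answer: -8/3 + 8·π^2/3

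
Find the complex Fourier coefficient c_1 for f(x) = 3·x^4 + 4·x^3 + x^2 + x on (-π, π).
Compute the real Fourier coefficients first: a_1 = 140 - 24·π^2, b_1 = -46 + 8·π^2.
Then c_1 = (a_1 − i·b_1)/2 = -12·π^2 + 70 - 4·i·π^2 + 23·i.

Final answer: -12·π^2 + 70 - 4·i·π^2 + 23·i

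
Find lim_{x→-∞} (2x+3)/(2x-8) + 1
Evaluate the dominant behaviour as x → -∞; each term tends to a finite value or vanishes.
Limit = 2.

Final answer: 2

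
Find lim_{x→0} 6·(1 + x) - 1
Direct substitution at x = 0 gives 5.

Final answer: 5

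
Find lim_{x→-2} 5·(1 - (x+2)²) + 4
Direct substitution at x = -2 gives 9.

Final answer: 9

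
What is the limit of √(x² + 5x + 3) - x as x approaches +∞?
As x → +∞: multiply by the conjugate to get (5x+3)/(√(x²+5x+3)+x); the denominator ~ 2x, so the limit is 5/2.
Limit = 5/2.

Final answer: 5/2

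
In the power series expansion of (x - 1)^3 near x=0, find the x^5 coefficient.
Expand to order 5: (x - 1)^3 = x^3 - 3·x^2 + 3·x - 1 + O(x^6).
The coefficient of x^5 is 0.

Final answer: 0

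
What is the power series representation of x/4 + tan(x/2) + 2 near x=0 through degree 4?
x^3/24 + 3·x/4 + 2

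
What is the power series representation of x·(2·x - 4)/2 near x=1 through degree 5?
-1 + (x - 1)^2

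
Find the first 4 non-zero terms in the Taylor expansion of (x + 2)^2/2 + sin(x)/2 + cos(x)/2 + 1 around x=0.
-x^3/12 + x^2/4 + 5·x/2 + 7/2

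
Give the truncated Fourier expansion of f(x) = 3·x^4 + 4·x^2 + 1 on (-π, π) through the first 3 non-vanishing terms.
(128 - 24·π^2)·cos(x) + (-5 + 6·π^2)·cos(2·x) + 1 + 4·π^2/3 + 3·π^4/5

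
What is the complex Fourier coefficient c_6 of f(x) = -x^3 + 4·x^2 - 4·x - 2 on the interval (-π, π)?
Compute the real Fourier coefficients first: a_6 = 4/9, b_6 = 23/18 + π^2/3.
Then c_6 = (a_6 − i·b_6)/2 = 2/9 - i·π^2/6 - 23·i/36.

Final answer: 2/9 - i·π^2/6 - 23·i/36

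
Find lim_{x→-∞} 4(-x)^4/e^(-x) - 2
The quotient is an ∞/∞ indeterminate form as x → -∞.
Compare growth rates of the dominant terms (exponentials ≫ polynomials ≫ logarithms), or apply L'Hôpital's rule; the quotient → 0.
Adding the constant: 0 - 2 = -2. Limit = -2.

Final answer: -2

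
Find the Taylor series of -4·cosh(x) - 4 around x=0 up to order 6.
-x^6/180 - x^4/6 - 2·x^2 - 8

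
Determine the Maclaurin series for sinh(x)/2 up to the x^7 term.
x^7/10080 + x^5/240 + x^3/12 + x/2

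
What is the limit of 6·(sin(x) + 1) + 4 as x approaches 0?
Direct substitution at x = 0 gives 10.

Final answer: 10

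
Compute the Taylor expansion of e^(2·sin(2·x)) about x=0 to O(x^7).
-256·x^6/15 - 184·x^5/15 + 8·x^3 + 8·x^2 + 4·x + 1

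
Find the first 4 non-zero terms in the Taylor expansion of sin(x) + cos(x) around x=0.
-x^3/6 - x^2/2 + x + 1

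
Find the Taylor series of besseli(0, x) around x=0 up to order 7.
x^6/2304 + x^4/64 + x^2/4 + 1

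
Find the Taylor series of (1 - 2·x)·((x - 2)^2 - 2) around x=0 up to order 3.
-2·x^3 + 9·x^2 - 8·x + 2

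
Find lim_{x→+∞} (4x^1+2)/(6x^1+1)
This is an ∞/∞ indeterminate form as x → +∞.
Divide numerator and denominator by x and let the lower-order terms vanish; the leading terms give 4/6 = 2/3.
Limit = 2/3.

Final answer: 2/3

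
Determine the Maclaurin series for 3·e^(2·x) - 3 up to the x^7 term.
8·x^7/105 + 4·x^6/15 + 4·x^5/5 + 2·x^4 + 4·x^3 + 6·x^2 + 6·x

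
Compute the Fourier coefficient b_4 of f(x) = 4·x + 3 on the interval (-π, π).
b_4 = (1/π) ∫_{-π}^{π} f(x)·sin(4x) dx.
Evaluate the integral (use parity and integration by parts as needed): b_4 = -2.

Final answer: -2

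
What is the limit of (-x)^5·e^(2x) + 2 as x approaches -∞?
The product is a 0·∞ indeterminate form at x → -∞.
Rewrite the product as (-x)^5 / e^(-2x) (an ∞/∞ form) and apply L'Hôpital, or use the standard hierarchy e^(2|x|) ≫ |(-x)^5| as x → -∞.
The indeterminate product → 0, so the limit = 2.

Final answer: 2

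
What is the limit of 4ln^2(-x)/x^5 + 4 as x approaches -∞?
The quotient is an ∞/∞ indeterminate form as x → -∞.
Compare growth rates of the dominant terms (exponentials ≫ polynomials ≫ logarithms), or apply L'Hôpital's rule; the quotient → 0.
Adding the constant: 0 + 4 = 4. Limit = 4.

Final answer: 4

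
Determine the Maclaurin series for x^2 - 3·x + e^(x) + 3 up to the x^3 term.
x^3/6 + 3·x^2/2 - 2·x + 4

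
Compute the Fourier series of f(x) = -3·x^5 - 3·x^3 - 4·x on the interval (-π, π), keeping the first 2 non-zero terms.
(-692 - 6·π^4 + 114·π^2)·sin(x) + (-12·π^2 + 22 + 3·π^4)·sin(2·x)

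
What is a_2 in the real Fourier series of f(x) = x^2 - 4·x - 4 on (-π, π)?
a_2 = (1/π) ∫_{-π}^{π} f(x)·cos(2x) dx.
Evaluate the integral (use parity and integration by parts as needed): a_2 = 1.

Final answer: 1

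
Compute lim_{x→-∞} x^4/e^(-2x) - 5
The quotient is an ∞/∞ indeterminate form as x → -∞.
Compare growth rates of the dominant terms (exponentials ≫ polynomials ≫ logarithms), or apply L'Hôpital's rule; the quotient → 0.
Adding the constant: 0 - 5 = -5. Limit = -5.

Final answer: -5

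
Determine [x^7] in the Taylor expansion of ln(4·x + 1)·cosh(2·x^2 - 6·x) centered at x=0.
Expand to order 7: ln(4·x + 1)·cosh(2·x^2 - 6·x) = 941728·x^7/105 - 8480·x^6/3 + 4544·x^5/5 - 256·x^4 + 280·x^3/3 - 8·x^2 + 4·x + O(x^8).
The coefficient of x^7 is 941728/105.

Final answer: 941728/105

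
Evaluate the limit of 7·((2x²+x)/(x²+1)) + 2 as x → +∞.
Evaluate the dominant behaviour as x → +∞; each term tends to a finite value or vanishes.
Limit = 16.

Final answer: 16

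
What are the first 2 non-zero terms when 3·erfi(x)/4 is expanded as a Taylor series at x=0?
x^3/(2·√(π)) + 3·x/(2·√(π))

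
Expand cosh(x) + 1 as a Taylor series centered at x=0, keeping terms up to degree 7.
x^6/720 + x^4/24 + x^2/2 + 2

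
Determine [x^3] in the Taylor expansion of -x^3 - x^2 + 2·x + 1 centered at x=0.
Expand to order 3: -x^3 - x^2 + 2·x + 1 = -x^3 - x^2 + 2·x + 1 + O(x^4).
The coefficient of x^3 is -1.

Final answer: -1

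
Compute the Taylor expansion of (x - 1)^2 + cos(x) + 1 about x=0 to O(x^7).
-x^6/720 + x^4/24 + x^2/2 - 2·x + 3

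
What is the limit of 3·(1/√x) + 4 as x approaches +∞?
Evaluate the dominant behaviour as x → +∞; each term tends to a finite value or vanishes.
Limit = 4.

Final answer: 4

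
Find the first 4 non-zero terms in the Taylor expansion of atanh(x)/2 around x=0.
x^7/14 + x^5/10 + x^3/6 + x/2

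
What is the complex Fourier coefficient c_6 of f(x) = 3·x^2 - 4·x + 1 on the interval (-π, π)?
Compute the real Fourier coefficients first: a_6 = 1/3, b_6 = 4/3.
Then c_6 = (a_6 − i·b_6)/2 = 1/6 - 2·i/3.

Final answer: 1/6 - 2·i/3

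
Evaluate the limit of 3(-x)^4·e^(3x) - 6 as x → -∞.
The product is a 0·∞ indeterminate form at x → -∞.
Rewrite the product as 3(-x)^4 / e^(-3x) (an ∞/∞ form) and apply L'Hôpital, or use the standard hierarchy e^(3|x|) ≫ |(-x)^4| as x → -∞.
The indeterminate product → 0, so the limit = -6.

Final answer: -6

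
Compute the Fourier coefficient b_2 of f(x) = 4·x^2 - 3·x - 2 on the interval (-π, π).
b_2 = (1/π) ∫_{-π}^{π} f(x)·sin(2x) dx.
Evaluate the integral (use parity and integration by parts as needed): b_2 = 3.

Final answer: 3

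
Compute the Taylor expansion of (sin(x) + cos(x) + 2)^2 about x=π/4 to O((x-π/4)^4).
4·√(2) + 6 + (-2·√(2) - 2)·(x - π/4)^2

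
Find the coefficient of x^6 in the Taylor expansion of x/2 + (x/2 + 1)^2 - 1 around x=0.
Expand to order 6: x/2 + (x/2 + 1)^2 - 1 = x^2/4 + 3·x/2 + O(x^7).
The coefficient of x^6 is 0.

Final answer: 0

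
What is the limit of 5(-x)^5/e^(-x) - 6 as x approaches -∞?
The quotient is an ∞/∞ indeterminate form as x → -∞.
Compare growth rates of the dominant terms (exponentials ≫ polynomials ≫ logarithms), or apply L'Hôpital's rule; the quotient → 0.
Adding the constant: 0 - 6 = -6. Limit = -6.

Final answer: -6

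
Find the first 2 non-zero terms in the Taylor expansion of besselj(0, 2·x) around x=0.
1 - x^2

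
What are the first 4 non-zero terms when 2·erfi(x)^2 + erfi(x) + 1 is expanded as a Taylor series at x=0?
2·x^3/(3·√(π)) + 8·x^2/π + 2·x/√(π) + 1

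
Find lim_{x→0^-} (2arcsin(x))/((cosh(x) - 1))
Both numerator and denominator → 0 as x → 0^-; this is a 0/0 indeterminate form.
Expand each to leading order near x = 0: numerator ~ 2·x, denominator ~ x^2/2.
The limit of the ratio is -∞.

Final answer: -∞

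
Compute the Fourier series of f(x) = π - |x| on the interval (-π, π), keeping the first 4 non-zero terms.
4·cos(x)/π + 4·cos(3·x)/(9·π) + 4·cos(5·x)/(25·π) + π/2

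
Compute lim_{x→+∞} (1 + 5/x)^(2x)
As x → +∞: write (1 + 5/x)^(2x) = ((1 + 5/x)^x)^2 → (e^5)^2 = e^10.
Limit = e^(10).

Final answer: e^(10)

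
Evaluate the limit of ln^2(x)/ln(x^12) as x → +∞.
This is an ∞/∞ indeterminate form as x → +∞.
Write ln(x^12) = 12·ln(x), reducing the quotient to ln(x)/12 → ∞.
Limit = ∞.

Final answer: ∞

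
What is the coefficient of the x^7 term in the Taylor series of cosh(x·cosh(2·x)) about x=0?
Expand to order 7: cosh(x·cosh(2·x)) = 2161·x^6/720 + 49·x^4/24 + x^2/2 + 1 + O(x^8).
The coefficient of x^7 is 0.

Final answer: 0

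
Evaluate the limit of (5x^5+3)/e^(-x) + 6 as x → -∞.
The quotient is an ∞/∞ indeterminate form as x → -∞.
Compare growth rates of the dominant terms (exponentials ≫ polynomials ≫ logarithms), or apply L'Hôpital's rule; the quotient → 0.
Adding the constant: 0 + 6 = 6. Limit = 6.

Final answer: 6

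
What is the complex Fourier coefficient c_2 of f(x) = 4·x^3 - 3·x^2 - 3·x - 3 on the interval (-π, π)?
Compute the real Fourier coefficients first: a_2 = -3, b_2 = 9 - 4·π^2.
Then c_2 = (a_2 − i·b_2)/2 = -3/2 - 9·i/2 + 2·i·π^2.

Final answer: -3/2 - 9·i/2 + 2·i·π^2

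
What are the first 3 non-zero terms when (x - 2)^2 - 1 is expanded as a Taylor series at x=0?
x^2 - 4·x + 3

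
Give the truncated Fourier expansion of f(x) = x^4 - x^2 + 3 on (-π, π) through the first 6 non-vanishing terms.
(52 - 8·π^2)·cos(x) + (-4 + 2·π^2)·cos(2·x) + (28/27 - 8·π^2/9)·cos(3·x) + (-7/16 + π^2/2)·cos(4·x) + (148/625 - 8·π^2/25)·cos(5·x) - π^2/3 + 3 + π^4/5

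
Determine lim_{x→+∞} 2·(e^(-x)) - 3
Evaluate the dominant behaviour as x → +∞; each term tends to a finite value or vanishes.
Limit = -3.

Final answer: -3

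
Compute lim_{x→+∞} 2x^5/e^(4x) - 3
The quotient is an ∞/∞ indeterminate form as x → +∞.
The exponential denominator e^(4x) dominates the polynomial numerator (e^x ≫ x^5 as x → ∞), so the quotient → 0.
Adding the constant: 0 - 3 = -3. Limit = -3.

Final answer: -3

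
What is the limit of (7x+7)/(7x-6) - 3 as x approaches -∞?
Evaluate the dominant behaviour as x → -∞; each term tends to a finite value or vanishes.
Limit = -2.

Final answer: -2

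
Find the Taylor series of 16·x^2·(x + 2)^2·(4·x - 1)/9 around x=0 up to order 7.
64·x^5/9 + 80·x^4/3 + 64·x^3/3 - 64·x^2/9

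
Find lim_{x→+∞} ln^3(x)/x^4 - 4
The quotient is an ∞/∞ indeterminate form as x → +∞.
The polynomial denominator x^4 dominates the logarithmic numerator (any positive power of x ≫ ln^3(x) as x → ∞), so the quotient → 0.
Adding the constant: 0 - 4 = -4. Limit = -4.

Final answer: -4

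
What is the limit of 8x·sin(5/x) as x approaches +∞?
As x → +∞: let u = 5/x → 0⁺; then 8·x·sin(5/x) = 8·5·sin(u)/u → 8·5·1 = 40.
Limit = 40.

Final answer: 40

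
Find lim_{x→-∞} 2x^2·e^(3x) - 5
The product is a 0·∞ indeterminate form at x → -∞.
Rewrite the product as 2x^2 / e^(-3x) (an ∞/∞ form) and apply L'Hôpital, or use the standard hierarchy e^(3|x|) ≫ |x^2| as x → -∞.
The indeterminate product → 0, so the limit = -5.

Final answer: -5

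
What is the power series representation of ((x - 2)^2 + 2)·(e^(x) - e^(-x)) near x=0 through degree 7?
2·x^7/105 - x^6/15 + 13·x^5/30 - 4·x^4/3 + 4·x^3 - 8·x^2 + 12·x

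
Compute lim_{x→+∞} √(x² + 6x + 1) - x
This is an ∞ − ∞ indeterminate form.
Multiply and divide by the conjugate √(x²+6x + 1) + x; the x² terms cancel, leaving (6x + 1)/(√(x²+6x + 1)+x) → 6/2 = 3.
Limit = 3.

Final answer: 3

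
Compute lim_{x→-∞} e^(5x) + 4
Evaluate the dominant behaviour as x → -∞; each term tends to a finite value or vanishes.
Limit = 4.

Final answer: 4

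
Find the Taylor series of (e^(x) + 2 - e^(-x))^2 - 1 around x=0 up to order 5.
x^5/15 + 4·x^4/3 + 4·x^3/3 + 4·x^2 + 8·x + 3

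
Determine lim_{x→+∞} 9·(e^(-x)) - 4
Evaluate the dominant behaviour as x → +∞; each term tends to a finite value or vanishes.
Limit = -4.

Final answer: -4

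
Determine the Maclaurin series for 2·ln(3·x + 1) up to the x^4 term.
-81·x^4/2 + 18·x^3 - 9·x^2 + 6·x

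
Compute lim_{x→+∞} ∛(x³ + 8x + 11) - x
This is an ∞ − ∞ indeterminate form.
Multiply by (A² + AB + B²)/(A² + AB + B²) where A = ∛(x³+8x + 11), B = x to use A³ − B³ = (A−B)(A²+AB+B²); the x³ terms cancel, leaving (8x + 11)/(A²+AB+B²) with denominator ~ 3x², so the limit is 0.
Limit = 0.

Final answer: 0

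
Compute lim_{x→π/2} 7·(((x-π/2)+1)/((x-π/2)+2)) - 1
Direct substitution at x = π/2 gives 5/2.

Final answer: 5/2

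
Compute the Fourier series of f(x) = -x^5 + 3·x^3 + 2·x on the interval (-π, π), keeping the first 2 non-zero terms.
(-272 - 2·π^4 + 46·π^2)·sin(x) + (-8·π^2 + 10 + π^4)·sin(2·x)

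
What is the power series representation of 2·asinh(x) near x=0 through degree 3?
-x^3/3 + 2·x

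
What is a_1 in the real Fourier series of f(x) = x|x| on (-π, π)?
a_1 = (1/π) ∫_{-π}^{π} f(x)·cos(1x) dx.
Evaluate the integral (use parity and integration by parts as needed): a_1 = 0.

Final answer: 0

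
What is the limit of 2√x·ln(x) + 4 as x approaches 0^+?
The product is a 0·∞ indeterminate form at x → 0⁺.
Rewrite the product as 2·ln(x) / x^(-1/2) and apply L'Hôpital, or use the standard hierarchy x^(-1/2) ≫ |ln x| as x → 0⁺.
The indeterminate product → 0, so the limit = 4.

Final answer: 4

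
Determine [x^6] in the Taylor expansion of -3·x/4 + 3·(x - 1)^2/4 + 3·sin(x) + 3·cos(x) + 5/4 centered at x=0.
Expand to order 6: -3·x/4 + 3·(x - 1)^2/4 + 3·sin(x) + 3·cos(x) + 5/4 = -x^6/240 + x^5/40 + x^4/8 - x^3/2 - 3·x^2/4 + 3·x/4 + 5 + O(x^7).
The coefficient of x^6 is -1/240.

Final answer: -1/240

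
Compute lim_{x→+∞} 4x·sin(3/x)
As x → +∞: let u = 3/x → 0⁺; then 4·x·sin(3/x) = 4·3·sin(u)/u → 4·3·1 = 12.
Limit = 12.

Final answer: 12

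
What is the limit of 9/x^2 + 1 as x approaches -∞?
Evaluate the dominant behaviour as x → -∞; each term tends to a finite value or vanishes.
Limit = 1.

Final answer: 1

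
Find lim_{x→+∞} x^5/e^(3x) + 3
The quotient is an ∞/∞ indeterminate form as x → +∞.
The exponential denominator e^(3x) dominates the polynomial numerator (e^x ≫ x^5 as x → ∞), so the quotient → 0.
Adding the constant: 0 + 3 = 3. Limit = 3.

Final answer: 3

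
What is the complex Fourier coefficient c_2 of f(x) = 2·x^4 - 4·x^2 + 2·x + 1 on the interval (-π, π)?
Compute the real Fourier coefficients first: a_2 = -10 + 4·π^2, b_2 = -2.
Then c_2 = (a_2 − i·b_2)/2 = -5 + 2·π^2 + i.

Final answer: -5 + 2·π^2 + i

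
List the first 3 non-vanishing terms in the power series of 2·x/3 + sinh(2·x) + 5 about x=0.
4·x^3/3 + 8·x/3 + 5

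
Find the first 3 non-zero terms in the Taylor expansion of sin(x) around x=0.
x^5/120 - x^3/6 + x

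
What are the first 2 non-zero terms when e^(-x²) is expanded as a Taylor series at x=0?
1 - x^2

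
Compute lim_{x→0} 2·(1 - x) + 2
Direct substitution at x = 0 gives 4.

Final answer: 4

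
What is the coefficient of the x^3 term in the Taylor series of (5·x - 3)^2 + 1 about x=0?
Expand to order 3: (5·x - 3)^2 + 1 = 25·x^2 - 30·x + 10 + O(x^4).
The coefficient of x^3 is 0.

Final answer: 0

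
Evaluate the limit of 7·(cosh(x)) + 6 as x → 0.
Direct substitution at x = 0 gives 13.

Final answer: 13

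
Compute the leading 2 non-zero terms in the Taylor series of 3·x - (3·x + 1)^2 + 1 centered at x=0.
-9·x^2 - 3·x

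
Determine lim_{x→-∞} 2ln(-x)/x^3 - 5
The quotient is an ∞/∞ indeterminate form as x → -∞.
Compare growth rates of the dominant terms (exponentials ≫ polynomials ≫ logarithms), or apply L'Hôpital's rule; the quotient → 0.
Adding the constant: 0 - 5 = -5. Limit = -5.

Final answer: -5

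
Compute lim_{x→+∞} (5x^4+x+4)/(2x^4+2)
This is an ∞/∞ indeterminate form as x → +∞.
Divide numerator and denominator by x^4 and let the lower-order terms vanish; the leading terms give 5/2.
Limit = 5/2.

Final answer: 5/2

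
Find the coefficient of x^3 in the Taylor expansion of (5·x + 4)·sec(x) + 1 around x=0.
5/2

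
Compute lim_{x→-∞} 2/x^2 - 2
Evaluate the dominant behaviour as x → -∞; each term tends to a finite value or vanishes.
Limit = -2.

Final answer: -2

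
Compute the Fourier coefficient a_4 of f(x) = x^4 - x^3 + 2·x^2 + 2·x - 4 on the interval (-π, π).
a_4 = (1/π) ∫_{-π}^{π} f(x)·cos(4x) dx.
Evaluate the integral (use parity and integration by parts as needed): a_4 = 5/16 + π^2/2.

Final answer: 5/16 + π^2/2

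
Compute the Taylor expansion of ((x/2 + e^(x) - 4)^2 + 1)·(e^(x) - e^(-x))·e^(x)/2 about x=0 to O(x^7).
5·x^6/72 - 7·x^5/6 - 35·x^4/12 - 37·x^3/12 + x^2 + 10·x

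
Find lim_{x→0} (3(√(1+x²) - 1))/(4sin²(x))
Both numerator and denominator → 0 as x → 0; this is a 0/0 indeterminate form.
Expand each to leading order near x = 0: numerator ~ 3·x^2/2, denominator ~ 4·x^2.
The limit of the ratio is 3/8.

Final answer: 3/8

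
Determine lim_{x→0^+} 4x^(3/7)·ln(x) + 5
The product is a 0·∞ indeterminate form at x → 0⁺.
Rewrite the product as 4·ln(x) / x^(-3/7) and apply L'Hôpital, or use the standard hierarchy x^(-3/7) ≫ |ln x| as x → 0⁺.
The indeterminate product → 0, so the limit = 5.

Final answer: 5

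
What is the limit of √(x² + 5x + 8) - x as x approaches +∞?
This is an ∞ − ∞ indeterminate form.
Multiply and divide by the conjugate √(x²+5x + 8) + x; the x² terms cancel, leaving (5x + 8)/(√(x²+5x + 8)+x) → 5/2.
Limit = 5/2.

Final answer: 5/2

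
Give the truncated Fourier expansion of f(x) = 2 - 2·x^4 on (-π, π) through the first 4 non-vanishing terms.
(-96 + 16·π^2)·cos(x) + (6 - 4·π^2)·cos(2·x) + (-32/27 + 16·π^2/9)·cos(3·x) - 2·π^4/5 + 2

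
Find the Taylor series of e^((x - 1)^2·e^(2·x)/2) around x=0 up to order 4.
x^4·e^(1/2)/8 - x^3·e^(1/2)/3 - x^2·e^(1/2)/2 + e^(1/2)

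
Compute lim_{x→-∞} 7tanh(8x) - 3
Evaluate the dominant behaviour as x → -∞; each term tends to a finite value or vanishes.
Limit = -10.

Final answer: -10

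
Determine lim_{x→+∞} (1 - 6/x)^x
As x → +∞: this is the defining limit (1 - 6/x)^x → e^(-6).
Limit = e^(-6).

Final answer: e^(-6)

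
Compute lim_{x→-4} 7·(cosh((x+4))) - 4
Direct substitution at x = -4 gives 3.

Final answer: 3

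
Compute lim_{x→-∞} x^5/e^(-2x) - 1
The quotient is an ∞/∞ indeterminate form as x → -∞.
Compare growth rates of the dominant terms (exponentials ≫ polynomials ≫ logarithms), or apply L'Hôpital's rule; the quotient → 0.
Adding the constant: 0 - 1 = -1. Limit = -1.

Final answer: -1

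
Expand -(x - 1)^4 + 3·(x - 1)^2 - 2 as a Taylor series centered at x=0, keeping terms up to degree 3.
4·x^3 - 3·x^2 - 2·x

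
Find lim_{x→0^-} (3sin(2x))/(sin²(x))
Both numerator and denominator → 0 as x → 0^-; this is a 0/0 indeterminate form.
Expand each to leading order near x = 0: numerator ~ 6·x, denominator ~ x^2.
The limit of the ratio is -∞.

Final answer: -∞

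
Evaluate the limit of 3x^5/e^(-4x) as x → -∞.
This is an ∞/∞ indeterminate form as x → -∞.
Compare growth rates of the dominant terms (exponentials ≫ polynomials ≫ logarithms), or apply L'Hôpital's rule; the quotient → 0.
Limit = 0.

Final answer: 0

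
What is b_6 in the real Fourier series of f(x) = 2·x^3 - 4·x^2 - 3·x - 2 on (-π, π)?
b_6 = (1/π) ∫_{-π}^{π} f(x)·sin(6x) dx.
Evaluate the integral (use parity and integration by parts as needed): b_6 = 10/9 - 2·π^2/3.

Final answer: 10/9 - 2·π^2/3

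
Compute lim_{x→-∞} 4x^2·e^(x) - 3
The product is a 0·∞ indeterminate form at x → -∞.
Rewrite the product as 4x^2 / e^(-x) (an ∞/∞ form) and apply L'Hôpital, or use the standard hierarchy e^(|x|) ≫ |x^2| as x → -∞.
The indeterminate product → 0, so the limit = -3.

Final answer: -3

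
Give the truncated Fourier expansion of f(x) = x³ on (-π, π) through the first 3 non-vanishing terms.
(-12 + 2·π^2)·sin(x) + (3/2 - π^2)·sin(2·x) + (-4/9 + 2·π^2/3)·sin(3·x)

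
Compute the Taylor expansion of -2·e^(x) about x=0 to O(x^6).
-x^5/60 - x^4/12 - x^3/3 - x^2 - 2·x - 2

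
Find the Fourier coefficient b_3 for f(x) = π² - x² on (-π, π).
b_3 = (1/π) ∫_{-π}^{π} f(x)·sin(3x) dx.
Evaluate the integral (use parity and integration by parts as needed): b_3 = 0.

Final answer: 0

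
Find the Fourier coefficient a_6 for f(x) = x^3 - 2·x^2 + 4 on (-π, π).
a_6 = (1/π) ∫_{-π}^{π} f(x)·cos(6x) dx.
Evaluate the integral (use parity and integration by parts as needed): a_6 = -2/9.

Final answer: -2/9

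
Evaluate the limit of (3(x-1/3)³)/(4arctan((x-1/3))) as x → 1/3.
Both numerator and denominator → 0 as x → 1/3; this is a 0/0 indeterminate form.
Expand each to leading order near x = 1/3: numerator ~ 3·(x - 1/3)^3, denominator ~ 4·(x - 1/3).
The limit of the ratio is 0.

Final answer: 0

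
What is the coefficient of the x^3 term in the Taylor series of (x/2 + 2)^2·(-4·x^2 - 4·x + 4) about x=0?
Expand to order 3: (x/2 + 2)^2·(-4·x^2 - 4·x + 4) = -9·x^3 - 23·x^2 - 8·x + 16 + O(x^4).
The coefficient of x^3 is -9.

Final answer: -9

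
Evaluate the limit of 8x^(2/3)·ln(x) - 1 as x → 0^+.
The product is a 0·∞ indeterminate form at x → 0⁺.
Rewrite the product as 8·ln(x) / x^(-2/3) and apply L'Hôpital, or use the standard hierarchy x^(-2/3) ≫ |ln x| as x → 0⁺.
The indeterminate product → 0, so the limit = -1.

Final answer: -1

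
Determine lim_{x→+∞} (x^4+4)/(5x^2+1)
This is an ∞/∞ indeterminate form as x → +∞.
Divide numerator and denominator by x^4 and let the lower-order terms vanish; the numerator's degree 4 exceeds the denominator's degree 2, so the quotient diverges.
Limit = ∞.

Final answer: ∞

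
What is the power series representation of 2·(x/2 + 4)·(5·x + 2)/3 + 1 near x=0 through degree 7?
5·x^2/3 + 14·x + 19/3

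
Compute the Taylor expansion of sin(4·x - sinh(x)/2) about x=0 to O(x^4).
-347·x^3/48 + 7·x/2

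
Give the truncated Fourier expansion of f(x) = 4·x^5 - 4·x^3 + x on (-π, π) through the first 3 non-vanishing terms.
(-168·π^2 + 8·π^4 + 1010)·sin(x) + (-4·π^4 - 37 + 24·π^2)·sin(2·x) + (-232·π^2/27 + 518/81 + 8·π^4/3)·sin(3·x)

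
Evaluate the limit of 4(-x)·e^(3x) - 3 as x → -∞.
The product is a 0·∞ indeterminate form at x → -∞.
Rewrite the product as 4(-x) / e^(-3x) (an ∞/∞ form) and apply L'Hôpital, or use the standard hierarchy e^(3|x|) ≫ |(-x)| as x → -∞.
The indeterminate product → 0, so the limit = -3.

Final answer: -3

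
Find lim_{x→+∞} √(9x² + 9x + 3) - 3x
As x → +∞: multiply by the conjugate to get (9x+3)/(√(9x²+9x+3)+3x); the denominator ~ 6x, so the limit is 9/6 = 3/2.
Limit = 3/2.

Final answer: 3/2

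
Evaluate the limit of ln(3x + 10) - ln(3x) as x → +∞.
This is an ∞ − ∞ indeterminate form.
Combine the logarithms: ln(3x+10) − ln(3x) = ln((3x+10)/(3x)) = ln(1 + 10/(3x)) → ln(1) = 0.
Limit = 0.

Final answer: 0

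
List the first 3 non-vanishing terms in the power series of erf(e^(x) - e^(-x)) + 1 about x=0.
-14·x^3/(3·√(π)) + 4·x/√(π) + 1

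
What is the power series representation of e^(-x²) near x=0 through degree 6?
-x^6/6 + x^4/2 - x^2 + 1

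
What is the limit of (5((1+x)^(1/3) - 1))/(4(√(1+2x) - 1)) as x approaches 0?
Both numerator and denominator → 0 as x → 0; this is a 0/0 indeterminate form.
Expand each to leading order near x = 0: numerator ~ 5·x/3, denominator ~ 4·x.
The limit of the ratio is 5/12.

Final answer: 5/12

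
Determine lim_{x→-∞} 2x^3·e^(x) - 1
The product is a 0·∞ indeterminate form at x → -∞.
Rewrite the product as 2x^3 / e^(-x) (an ∞/∞ form) and apply L'Hôpital, or use the standard hierarchy e^(|x|) ≫ |x^3| as x → -∞.
The indeterminate product → 0, so the limit = -1.

Final answer: -1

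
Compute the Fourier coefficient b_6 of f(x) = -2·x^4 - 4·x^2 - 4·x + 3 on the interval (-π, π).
b_6 = (1/π) ∫_{-π}^{π} f(x)·sin(6x) dx.
Evaluate the integral (use parity and integration by parts as needed): b_6 = 4/3.

Final answer: 4/3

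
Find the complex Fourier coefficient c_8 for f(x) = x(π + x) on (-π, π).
Compute the real Fourier coefficients first: a_8 = 1/16, b_8 = -π/4.
Then c_8 = (a_8 − i·b_8)/2 = 1/32 + i·π/8.

Final answer: 1/32 + i·π/8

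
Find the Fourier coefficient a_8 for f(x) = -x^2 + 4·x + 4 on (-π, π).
a_8 = (1/π) ∫_{-π}^{π} f(x)·cos(8x) dx.
Evaluate the integral (use parity and integration by parts as needed): a_8 = -1/16.

Final answer: -1/16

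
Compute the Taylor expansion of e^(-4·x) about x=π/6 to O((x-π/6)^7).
e^(-2·π/3) - 4·e^(-2·π/3)·(x - π/6) + 8·e^(-2·π/3)·(x - π/6)^2 - 32·e^(-2·π/3)·(x - π/6)^3/3 + 32·e^(-2·π/3)·(x - π/6)^4/3 - 128·e^(-2·π/3)·(x - π/6)^5/15 + 256·e^(-2·π/3)·(x - π/6)^6/45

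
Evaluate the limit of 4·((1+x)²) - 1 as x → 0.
Direct substitution at x = 0 gives 3.

Final answer: 3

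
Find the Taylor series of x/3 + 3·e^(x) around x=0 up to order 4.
x^4/8 + x^3/2 + 3·x^2/2 + 10·x/3 + 3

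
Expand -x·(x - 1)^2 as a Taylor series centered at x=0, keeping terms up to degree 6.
-x^3 + 2·x^2 - x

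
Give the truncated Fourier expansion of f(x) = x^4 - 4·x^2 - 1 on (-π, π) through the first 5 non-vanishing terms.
(64 - 8·π^2)·cos(x) + (-7 + 2·π^2)·cos(2·x) + (64/27 - 8·π^2/9)·cos(3·x) + (-19/16 + π^2/2)·cos(4·x) - 4·π^2/3 - 1 + π^4/5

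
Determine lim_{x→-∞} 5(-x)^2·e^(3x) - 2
The product is a 0·∞ indeterminate form at x → -∞.
Rewrite the product as 5(-x)^2 / e^(-3x) (an ∞/∞ form) and apply L'Hôpital, or use the standard hierarchy e^(3|x|) ≫ |(-x)^2| as x → -∞.
The indeterminate product → 0, so the limit = -2.

Final answer: -2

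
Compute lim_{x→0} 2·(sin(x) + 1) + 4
Direct substitution at x = 0 gives 6.

Final answer: 6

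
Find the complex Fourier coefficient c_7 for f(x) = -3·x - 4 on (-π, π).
Compute the real Fourier coefficients first: a_7 = 0, b_7 = -6/7.
Then c_7 = (a_7 − i·b_7)/2 = 3·i/7.

Final answer: 3·i/7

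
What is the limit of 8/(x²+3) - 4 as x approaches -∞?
Evaluate the dominant behaviour as x → -∞; each term tends to a finite value or vanishes.
Limit = -4.

Final answer: -4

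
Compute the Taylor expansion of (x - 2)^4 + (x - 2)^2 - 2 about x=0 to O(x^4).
-8·x^3 + 25·x^2 - 36·x + 18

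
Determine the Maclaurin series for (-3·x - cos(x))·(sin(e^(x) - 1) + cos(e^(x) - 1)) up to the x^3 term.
x^3 - 5·x^2/2 - 4·x - 1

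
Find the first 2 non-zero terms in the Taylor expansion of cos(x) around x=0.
1 - x^2/2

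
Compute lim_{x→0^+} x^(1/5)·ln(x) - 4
The product is a 0·∞ indeterminate form at x → 0⁺.
Rewrite the product as ln(x) / x^(-1/5) and apply L'Hôpital, or use the standard hierarchy x^(-1/5) ≫ |ln x| as x → 0⁺.
The indeterminate product → 0, so the limit = -4.

Final answer: -4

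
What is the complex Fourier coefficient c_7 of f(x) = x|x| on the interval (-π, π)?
Compute the real Fourier coefficients first: a_7 = 0, b_7 = (-8 + 98·π^2)/(343·π).
Then c_7 = (a_7 − i·b_7)/2 = -i·π/7 + 4·i/(343·π).

Final answer: -i·π/7 + 4·i/(343·π)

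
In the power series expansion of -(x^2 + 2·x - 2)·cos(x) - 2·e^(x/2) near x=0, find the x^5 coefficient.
Expand to order 5: -(x^2 + 2·x - 2)·cos(x) - 2·e^(x/2) = -161·x^5/1920 + 37·x^4/64 + 23·x^3/24 - 9·x^2/4 - 3·x + O(x^6).
The coefficient of x^5 is -161/1920.

Final answer: -161/1920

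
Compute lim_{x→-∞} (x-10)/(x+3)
Evaluate the dominant behaviour as x → -∞; each term tends to a finite value or vanishes.
Limit = 1.

Final answer: 1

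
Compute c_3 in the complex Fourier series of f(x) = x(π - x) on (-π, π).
Compute the real Fourier coefficients first: a_3 = 4/9, b_3 = 2·π/3.
Then c_3 = (a_3 − i·b_3)/2 = 2/9 - i·π/3.

Final answer: 2/9 - i·π/3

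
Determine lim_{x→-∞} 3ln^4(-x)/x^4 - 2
The quotient is an ∞/∞ indeterminate form as x → -∞.
Compare growth rates of the dominant terms (exponentials ≫ polynomials ≫ logarithms), or apply L'Hôpital's rule; the quotient → 0.
Adding the constant: 0 - 2 = -2. Limit = -2.

Final answer: -2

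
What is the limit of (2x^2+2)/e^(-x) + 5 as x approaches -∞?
The quotient is an ∞/∞ indeterminate form as x → -∞.
Compare growth rates of the dominant terms (exponentials ≫ polynomials ≫ logarithms), or apply L'Hôpital's rule; the quotient → 0.
Adding the constant: 0 + 5 = 5. Limit = 5.

Final answer: 5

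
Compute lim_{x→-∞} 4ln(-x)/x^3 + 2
The quotient is an ∞/∞ indeterminate form as x → -∞.
Compare growth rates of the dominant terms (exponentials ≫ polynomials ≫ logarithms), or apply L'Hôpital's rule; the quotient → 0.
Adding the constant: 0 + 2 = 2. Limit = 2.

Final answer: 2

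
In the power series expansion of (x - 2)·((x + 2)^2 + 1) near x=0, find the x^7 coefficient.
Expand to order 7: (x - 2)·((x + 2)^2 + 1) = x^3 + 2·x^2 - 3·x - 10 + O(x^8).
The coefficient of x^7 is 0.

Final answer: 0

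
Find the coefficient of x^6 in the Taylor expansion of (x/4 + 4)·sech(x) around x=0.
Expand to order 6: (x/4 + 4)·sech(x) = -61·x^6/180 + 5·x^5/96 + 5·x^4/6 - x^3/8 - 2·x^2 + x/4 + 4 + O(x^7).
The coefficient of x^6 is -61/180.

Final answer: -61/180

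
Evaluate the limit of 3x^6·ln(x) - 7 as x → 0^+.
The product is a 0·∞ indeterminate form at x → 0⁺.
Rewrite the product as 3·ln(x) / x^(-6) and apply L'Hôpital, or use the standard hierarchy x^(-6) ≫ |ln x| as x → 0⁺.
The indeterminate product → 0, so the limit = -7.

Final answer: -7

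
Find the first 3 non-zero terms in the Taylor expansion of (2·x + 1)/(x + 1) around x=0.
-x^2 + x + 1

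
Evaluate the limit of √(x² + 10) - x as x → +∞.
This is an ∞ − ∞ indeterminate form.
Multiply and divide by the conjugate √(x²+10) + x; the x² terms cancel, leaving 10/(√(x²+10)+x) → 0.
Limit = 0.

Final answer: 0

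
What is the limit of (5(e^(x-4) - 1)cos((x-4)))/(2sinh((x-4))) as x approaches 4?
Both numerator and denominator → 0 as x → 4; this is a 0/0 indeterminate form.
Expand each to leading order near x = 4: numerator ~ 5·(x - 4), denominator ~ 2·(x - 4).
The limit of the ratio is 5/2.

Final answer: 5/2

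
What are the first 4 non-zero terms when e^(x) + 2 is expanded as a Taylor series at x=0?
x^3/6 + x^2/2 + x + 3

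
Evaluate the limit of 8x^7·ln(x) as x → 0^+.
This is a 0·∞ indeterminate form at x → 0⁺.
Rewrite the product as 8·ln(x) / x^(-7) and apply L'Hôpital, or use the standard hierarchy x^(-7) ≫ |ln x| as x → 0⁺.
The indeterminate product → 0, so the limit = 0.

Final answer: 0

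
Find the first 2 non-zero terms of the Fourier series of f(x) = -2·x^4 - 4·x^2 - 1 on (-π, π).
(-80 + 16·π^2)·cos(x) - 2·π^4/5 - 4·π^2/3 - 1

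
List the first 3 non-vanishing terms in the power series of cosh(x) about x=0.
x^4/24 + x^2/2 + 1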